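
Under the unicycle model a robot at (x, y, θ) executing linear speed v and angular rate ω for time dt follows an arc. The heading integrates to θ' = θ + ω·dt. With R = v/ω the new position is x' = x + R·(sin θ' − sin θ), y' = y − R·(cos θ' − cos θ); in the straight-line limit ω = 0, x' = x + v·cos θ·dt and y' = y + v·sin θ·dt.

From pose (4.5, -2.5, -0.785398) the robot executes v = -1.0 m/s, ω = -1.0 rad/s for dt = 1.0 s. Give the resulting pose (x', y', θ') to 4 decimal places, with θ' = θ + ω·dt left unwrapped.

θ' = -0.7854 + -1.0·1.0 = -1.7854
R = v/ω = -1.0/-1.0 = 1.0000
x' = 4.5 + 1.0000·(sin -1.7854 − sin -0.7854) = 4.2300
y' = -2.5 − 1.0000·(cos -1.7854 − cos -0.7854) = -1.5799

(4.2300, -1.5799, -1.7854)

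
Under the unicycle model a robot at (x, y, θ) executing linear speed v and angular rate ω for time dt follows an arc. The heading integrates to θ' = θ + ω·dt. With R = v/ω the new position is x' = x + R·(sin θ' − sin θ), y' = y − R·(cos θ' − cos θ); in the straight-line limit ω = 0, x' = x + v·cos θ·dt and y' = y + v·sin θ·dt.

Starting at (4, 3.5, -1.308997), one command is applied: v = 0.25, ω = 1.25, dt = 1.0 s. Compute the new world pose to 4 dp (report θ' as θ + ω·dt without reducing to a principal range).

(4.1814, 3.3521, -0.0590)

θ' = -1.3090 + 1.25·1.0 = -0.0590
R = v/ω = 0.25/1.25 = 0.2000
x' = 4 + 0.2000·(sin -0.0590 − sin -1.3090) = 4.1814
y' = 3.5 − 0.2000·(cos -0.0590 − cos -1.3090) = 3.3521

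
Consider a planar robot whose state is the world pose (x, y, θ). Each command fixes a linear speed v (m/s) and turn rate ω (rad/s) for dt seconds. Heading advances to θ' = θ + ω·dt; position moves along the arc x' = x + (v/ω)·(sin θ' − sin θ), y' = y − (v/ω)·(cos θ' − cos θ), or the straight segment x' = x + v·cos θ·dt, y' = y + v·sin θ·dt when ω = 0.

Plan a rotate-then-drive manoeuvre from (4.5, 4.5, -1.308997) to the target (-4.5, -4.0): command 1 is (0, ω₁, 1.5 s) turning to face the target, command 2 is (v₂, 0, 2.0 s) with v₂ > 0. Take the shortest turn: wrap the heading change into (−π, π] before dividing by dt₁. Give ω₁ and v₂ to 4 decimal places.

ω₁ = -0.7172, v₂ = 6.1897

heading to target = atan2(-4−4.5, -4.5−4.5) = -2.3848
Δθ = wrap(-2.3848 − -1.3090) = -1.0758; ω₁ = Δθ/dt₁ = -0.7172
distance = √((-4.5−4.5)² + (-4−4.5)²) = 12.3794; v₂ = distance/dt₂ = 6.1897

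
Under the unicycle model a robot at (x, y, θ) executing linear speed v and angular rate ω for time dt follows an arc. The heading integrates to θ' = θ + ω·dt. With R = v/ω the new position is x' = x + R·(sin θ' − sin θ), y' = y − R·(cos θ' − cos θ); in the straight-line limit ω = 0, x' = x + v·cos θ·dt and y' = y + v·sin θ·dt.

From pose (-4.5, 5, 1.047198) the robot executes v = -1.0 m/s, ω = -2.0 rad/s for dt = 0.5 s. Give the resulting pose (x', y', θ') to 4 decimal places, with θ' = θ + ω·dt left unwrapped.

θ' = 1.0472 + -2.0·0.5 = 0.0472
R = v/ω = -1.0/-2.0 = 0.5000
x' = -4.5 + 0.5000·(sin 0.0472 − sin 1.0472) = -4.9094
y' = 5 − 0.5000·(cos 0.0472 − cos 1.0472) = 4.7506

(-4.9094, 4.7506, 0.0472)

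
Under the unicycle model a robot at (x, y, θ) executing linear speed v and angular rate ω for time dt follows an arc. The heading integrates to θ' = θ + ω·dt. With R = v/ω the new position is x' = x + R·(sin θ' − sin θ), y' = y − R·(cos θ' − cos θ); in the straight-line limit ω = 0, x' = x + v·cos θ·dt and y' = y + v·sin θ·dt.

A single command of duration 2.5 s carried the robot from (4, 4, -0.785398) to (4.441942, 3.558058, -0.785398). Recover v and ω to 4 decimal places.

Δθ = -0.785398 − -0.785398 = 0.000000
ω = Δθ/dt = 0.000000/2.5 = 0.0000
ω = 0 → v = (Δx·cos θ + Δy·sin θ)/dt = 0.2500

v = 0.2500, ω = 0.0000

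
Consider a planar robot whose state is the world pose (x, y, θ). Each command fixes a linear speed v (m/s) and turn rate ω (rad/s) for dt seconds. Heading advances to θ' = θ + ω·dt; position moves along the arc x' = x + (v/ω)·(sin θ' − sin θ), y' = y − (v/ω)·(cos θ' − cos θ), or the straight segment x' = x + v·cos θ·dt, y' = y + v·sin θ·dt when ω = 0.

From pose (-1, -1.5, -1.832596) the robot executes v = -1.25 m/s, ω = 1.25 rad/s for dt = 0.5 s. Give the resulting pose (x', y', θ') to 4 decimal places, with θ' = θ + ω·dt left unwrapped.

θ' = -1.8326 + 1.25·0.5 = -1.2076
R = v/ω = -1.25/1.25 = -1.0000
x' = -1 + -1.0000·(sin -1.2076 − sin -1.8326) = -1.0312
y' = -1.5 − -1.0000·(cos -1.2076 − cos -1.8326) = -0.8859

(-1.0312, -0.8859, -1.2076)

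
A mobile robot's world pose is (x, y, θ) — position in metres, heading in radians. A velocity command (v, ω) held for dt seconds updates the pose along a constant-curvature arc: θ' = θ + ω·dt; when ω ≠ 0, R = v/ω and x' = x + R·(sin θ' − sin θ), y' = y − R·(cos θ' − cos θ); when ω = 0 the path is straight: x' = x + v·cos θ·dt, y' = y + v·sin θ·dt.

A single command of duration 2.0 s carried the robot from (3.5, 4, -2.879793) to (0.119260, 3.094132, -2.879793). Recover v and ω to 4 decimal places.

v = 1.7500, ω = 0.0000

Δθ = -2.879793 − -2.879793 = 0.000000
ω = Δθ/dt = 0.000000/2.0 = 0.0000
ω = 0 → v = (Δx·cos θ + Δy·sin θ)/dt = 1.7500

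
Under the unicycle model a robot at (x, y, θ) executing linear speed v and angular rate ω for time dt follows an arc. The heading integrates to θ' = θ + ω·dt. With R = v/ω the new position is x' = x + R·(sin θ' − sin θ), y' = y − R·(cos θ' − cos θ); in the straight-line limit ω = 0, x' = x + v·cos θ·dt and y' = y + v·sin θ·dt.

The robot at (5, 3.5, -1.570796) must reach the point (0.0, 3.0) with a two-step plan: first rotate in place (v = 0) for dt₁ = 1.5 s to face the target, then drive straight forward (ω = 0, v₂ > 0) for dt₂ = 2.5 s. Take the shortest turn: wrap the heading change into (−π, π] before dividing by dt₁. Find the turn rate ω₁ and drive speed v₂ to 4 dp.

ω₁ = -0.9808, v₂ = 2.0100

heading to target = atan2(3−3.5, 0−5) = -3.0419
Δθ = wrap(-3.0419 − -1.5708) = -1.4711; ω₁ = Δθ/dt₁ = -0.9808
distance = √((0−5)² + (3−3.5)²) = 5.0249; v₂ = distance/dt₂ = 2.0100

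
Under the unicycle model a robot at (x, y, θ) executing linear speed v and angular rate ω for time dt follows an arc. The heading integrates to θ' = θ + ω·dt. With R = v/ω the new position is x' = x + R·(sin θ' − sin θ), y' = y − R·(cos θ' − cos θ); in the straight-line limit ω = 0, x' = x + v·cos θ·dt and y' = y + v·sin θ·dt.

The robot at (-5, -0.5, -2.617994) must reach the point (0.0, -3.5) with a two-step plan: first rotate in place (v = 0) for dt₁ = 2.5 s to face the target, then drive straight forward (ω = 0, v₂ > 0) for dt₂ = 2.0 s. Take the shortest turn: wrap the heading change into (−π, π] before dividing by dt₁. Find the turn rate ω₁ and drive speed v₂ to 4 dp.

ω₁ = 0.8310, v₂ = 2.9155

heading to target = atan2(-3.5−-0.5, 0−-5) = -0.5404
Δθ = wrap(-0.5404 − -2.6180) = 2.0776; ω₁ = Δθ/dt₁ = 0.8310
distance = √((0−-5)² + (-3.5−-0.5)²) = 5.8310; v₂ = distance/dt₂ = 2.9155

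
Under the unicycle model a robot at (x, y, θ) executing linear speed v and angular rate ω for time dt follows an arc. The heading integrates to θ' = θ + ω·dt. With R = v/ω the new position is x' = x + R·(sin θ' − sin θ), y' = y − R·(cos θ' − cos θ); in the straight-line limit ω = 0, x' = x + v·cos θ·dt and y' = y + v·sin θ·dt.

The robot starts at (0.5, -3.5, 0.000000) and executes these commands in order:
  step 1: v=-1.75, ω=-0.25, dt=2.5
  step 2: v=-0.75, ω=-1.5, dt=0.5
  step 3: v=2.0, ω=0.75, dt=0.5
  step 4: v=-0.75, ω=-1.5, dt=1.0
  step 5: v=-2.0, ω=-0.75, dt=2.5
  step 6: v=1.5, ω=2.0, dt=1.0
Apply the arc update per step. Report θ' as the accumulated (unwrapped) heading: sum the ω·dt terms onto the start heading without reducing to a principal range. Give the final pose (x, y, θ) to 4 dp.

step 1: θ'=-0.6250 (R=7.0000) → pose (-3.5957, -2.1767, -0.6250)
step 2: θ'=-1.3750 (R=0.5000) → pose (-3.7936, -1.8685, -1.3750)
step 3: θ'=-1.0000 (R=2.6667) → pose (-3.4218, -2.7905, -1.0000)
step 4: θ'=-2.5000 (R=0.5000) → pose (-3.3003, -2.1198, -2.5000)
step 5: θ'=-4.3750 (R=2.6667) → pose (0.8120, -3.3735, -4.3750)
step 6: θ'=-2.3750 (R=0.7500) → pose (-0.4160, -3.0815, -2.3750)

(-0.4160, -3.0815, -2.3750)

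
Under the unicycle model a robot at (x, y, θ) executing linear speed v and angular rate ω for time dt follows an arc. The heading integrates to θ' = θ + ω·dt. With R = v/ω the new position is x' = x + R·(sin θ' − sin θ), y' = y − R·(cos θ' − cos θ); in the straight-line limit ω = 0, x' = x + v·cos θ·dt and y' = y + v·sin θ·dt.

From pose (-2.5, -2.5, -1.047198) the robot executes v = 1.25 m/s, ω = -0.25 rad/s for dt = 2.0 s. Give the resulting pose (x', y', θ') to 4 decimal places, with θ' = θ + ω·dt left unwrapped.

(-1.8315, -4.8820, -1.5472)

θ' = -1.0472 + -0.25·2.0 = -1.5472
R = v/ω = 1.25/-0.25 = -5.0000
x' = -2.5 + -5.0000·(sin -1.5472 − sin -1.0472) = -1.8315
y' = -2.5 − -5.0000·(cos -1.5472 − cos -1.0472) = -4.8820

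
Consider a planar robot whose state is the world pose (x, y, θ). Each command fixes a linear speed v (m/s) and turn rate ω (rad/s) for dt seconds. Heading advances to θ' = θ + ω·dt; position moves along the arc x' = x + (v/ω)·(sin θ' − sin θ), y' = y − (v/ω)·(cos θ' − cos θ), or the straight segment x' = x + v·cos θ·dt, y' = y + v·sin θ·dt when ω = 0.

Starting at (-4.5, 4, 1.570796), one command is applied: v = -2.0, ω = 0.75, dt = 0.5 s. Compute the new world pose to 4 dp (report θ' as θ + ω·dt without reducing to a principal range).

θ' = 1.5708 + 0.75·0.5 = 1.9458
R = v/ω = -2.0/0.75 = -2.6667
x' = -4.5 + -2.6667·(sin 1.9458 − sin 1.5708) = -4.3147
y' = 4 − -2.6667·(cos 1.9458 − cos 1.5708) = 3.0233

(-4.3147, 3.0233, 1.9458)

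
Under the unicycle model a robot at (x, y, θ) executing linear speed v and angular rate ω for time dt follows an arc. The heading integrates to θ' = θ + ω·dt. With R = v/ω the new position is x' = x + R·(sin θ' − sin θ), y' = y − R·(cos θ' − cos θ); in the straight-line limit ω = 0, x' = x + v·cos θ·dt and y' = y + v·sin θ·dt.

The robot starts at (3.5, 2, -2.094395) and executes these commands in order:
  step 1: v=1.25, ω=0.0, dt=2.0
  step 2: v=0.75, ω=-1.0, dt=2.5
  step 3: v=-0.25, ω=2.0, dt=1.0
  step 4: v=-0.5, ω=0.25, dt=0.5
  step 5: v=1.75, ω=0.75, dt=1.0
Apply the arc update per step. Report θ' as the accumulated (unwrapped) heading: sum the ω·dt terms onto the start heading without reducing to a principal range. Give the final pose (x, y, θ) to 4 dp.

step 1: θ'=-2.0944 (straight) → pose (2.2500, -0.1651, -2.0944)
step 2: θ'=-4.5944 (R=-0.7500) → pose (0.8557, 0.1216, -4.5944)
step 3: θ'=-2.5944 (R=-0.1250) → pose (1.0449, 0.0296, -2.5944)
step 4: θ'=-2.4694 (R=-2.0000) → pose (1.2497, 0.1727, -2.4694)
step 5: θ'=-1.7194 (R=2.3333) → pose (0.3951, -1.3076, -1.7194)

(0.3951, -1.3076, -1.7194)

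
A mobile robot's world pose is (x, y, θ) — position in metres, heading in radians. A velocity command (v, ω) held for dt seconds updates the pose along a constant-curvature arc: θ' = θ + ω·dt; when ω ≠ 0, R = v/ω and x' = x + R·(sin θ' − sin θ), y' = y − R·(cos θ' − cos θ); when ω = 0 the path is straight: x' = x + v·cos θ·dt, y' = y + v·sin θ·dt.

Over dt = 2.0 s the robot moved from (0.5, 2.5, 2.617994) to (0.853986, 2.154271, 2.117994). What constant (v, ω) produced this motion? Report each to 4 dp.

v = -0.2500, ω = -0.2500

Δθ = 2.117994 − 2.617994 = -0.500000
ω = Δθ/dt = -0.500000/2.0 = -0.2500
R = Δx/(sin θ' − sin θ) = 1.0000
v = R·ω = 1.0000·-0.2500 = -0.2500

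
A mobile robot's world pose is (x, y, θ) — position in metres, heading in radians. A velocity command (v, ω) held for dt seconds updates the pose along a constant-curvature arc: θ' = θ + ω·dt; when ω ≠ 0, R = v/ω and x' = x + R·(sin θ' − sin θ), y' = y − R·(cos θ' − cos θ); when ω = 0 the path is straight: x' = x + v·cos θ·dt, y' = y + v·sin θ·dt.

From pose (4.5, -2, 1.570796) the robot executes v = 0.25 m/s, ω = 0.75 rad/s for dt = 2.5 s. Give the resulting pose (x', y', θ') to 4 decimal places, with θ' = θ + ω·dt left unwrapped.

θ' = 1.5708 + 0.75·2.5 = 3.4458
R = v/ω = 0.25/0.75 = 0.3333
x' = 4.5 + 0.3333·(sin 3.4458 − sin 1.5708) = 4.0668
y' = -2 − 0.3333·(cos 3.4458 − cos 1.5708) = -1.6820

(4.0668, -1.6820, 3.4458)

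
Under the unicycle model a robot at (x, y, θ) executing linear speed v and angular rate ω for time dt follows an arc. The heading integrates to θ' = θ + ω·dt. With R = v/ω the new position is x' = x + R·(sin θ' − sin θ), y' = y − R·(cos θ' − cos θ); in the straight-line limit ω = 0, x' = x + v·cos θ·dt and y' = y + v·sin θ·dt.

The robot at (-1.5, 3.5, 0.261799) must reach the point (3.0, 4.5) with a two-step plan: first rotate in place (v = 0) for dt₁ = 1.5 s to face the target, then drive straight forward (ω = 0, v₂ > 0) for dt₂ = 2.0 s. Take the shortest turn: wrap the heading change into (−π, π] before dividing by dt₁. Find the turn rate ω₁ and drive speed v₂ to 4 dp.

ω₁ = -0.0288, v₂ = 2.3049

heading to target = atan2(4.5−3.5, 3−-1.5) = 0.2187
Δθ = wrap(0.2187 − 0.2618) = -0.0431; ω₁ = Δθ/dt₁ = -0.0288
distance = √((3−-1.5)² + (4.5−3.5)²) = 4.6098; v₂ = distance/dt₂ = 2.3049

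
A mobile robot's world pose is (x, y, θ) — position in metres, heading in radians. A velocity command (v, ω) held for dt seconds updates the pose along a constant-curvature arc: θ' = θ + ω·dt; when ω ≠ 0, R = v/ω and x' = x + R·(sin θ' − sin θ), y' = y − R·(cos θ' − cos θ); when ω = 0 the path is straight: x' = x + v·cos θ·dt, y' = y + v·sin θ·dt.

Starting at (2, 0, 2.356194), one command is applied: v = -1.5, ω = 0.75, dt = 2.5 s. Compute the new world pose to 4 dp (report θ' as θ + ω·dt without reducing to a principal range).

θ' = 2.3562 + 0.75·2.5 = 4.2312
R = v/ω = -1.5/0.75 = -2.0000
x' = 2 + -2.0000·(sin 4.2312 − sin 2.3562) = 5.1871
y' = 0 − -2.0000·(cos 4.2312 − cos 2.3562) = 0.4885

(5.1871, 0.4885, 4.2312)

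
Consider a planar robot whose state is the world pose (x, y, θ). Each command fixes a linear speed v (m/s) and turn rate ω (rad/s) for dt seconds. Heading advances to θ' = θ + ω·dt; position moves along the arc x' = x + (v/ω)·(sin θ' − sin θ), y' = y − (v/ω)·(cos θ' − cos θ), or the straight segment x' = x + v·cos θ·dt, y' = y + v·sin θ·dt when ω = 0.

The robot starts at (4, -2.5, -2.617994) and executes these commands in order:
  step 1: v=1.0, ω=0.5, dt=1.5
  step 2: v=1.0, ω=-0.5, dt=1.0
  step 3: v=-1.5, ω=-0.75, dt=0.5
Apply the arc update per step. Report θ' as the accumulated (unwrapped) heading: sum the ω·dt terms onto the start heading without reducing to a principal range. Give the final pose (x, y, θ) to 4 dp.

(3.1940, -4.0791, -2.7430)

step 1: θ'=-1.8680 (R=2.0000) → pose (3.0877, -3.6464, -1.8680)
step 2: θ'=-2.3680 (R=-2.0000) → pose (2.5728, -4.4915, -2.3680)
step 3: θ'=-2.7430 (R=2.0000) → pose (3.1940, -4.0791, -2.7430)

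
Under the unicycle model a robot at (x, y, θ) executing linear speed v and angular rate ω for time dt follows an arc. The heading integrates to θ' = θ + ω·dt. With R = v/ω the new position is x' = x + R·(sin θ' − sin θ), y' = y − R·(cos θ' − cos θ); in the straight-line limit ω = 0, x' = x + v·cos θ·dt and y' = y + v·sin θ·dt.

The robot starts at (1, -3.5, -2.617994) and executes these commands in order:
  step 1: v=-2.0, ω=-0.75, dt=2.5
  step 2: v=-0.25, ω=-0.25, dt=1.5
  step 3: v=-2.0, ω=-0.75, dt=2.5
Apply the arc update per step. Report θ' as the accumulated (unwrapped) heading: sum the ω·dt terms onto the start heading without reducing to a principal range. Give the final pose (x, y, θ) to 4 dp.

step 1: θ'=-4.4930 (R=2.6667) → pose (4.9361, -5.2290, -4.4930)
step 2: θ'=-4.8680 (R=1.0000) → pose (4.9480, -5.6016, -4.8680)
step 3: θ'=-6.7430 (R=2.6667) → pose (1.1301, -7.5781, -6.7430)

(1.1301, -7.5781, -6.7430)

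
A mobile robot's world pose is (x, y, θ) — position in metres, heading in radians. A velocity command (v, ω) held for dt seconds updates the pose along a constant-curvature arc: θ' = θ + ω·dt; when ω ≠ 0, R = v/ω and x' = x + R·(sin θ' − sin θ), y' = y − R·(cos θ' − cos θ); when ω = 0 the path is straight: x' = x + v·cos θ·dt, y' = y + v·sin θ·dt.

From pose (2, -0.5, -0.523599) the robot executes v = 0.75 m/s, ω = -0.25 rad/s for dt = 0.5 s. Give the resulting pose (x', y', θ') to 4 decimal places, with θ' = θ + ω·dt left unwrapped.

θ' = -0.5236 + -0.25·0.5 = -0.6486
R = v/ω = 0.75/-0.25 = -3.0000
x' = 2 + -3.0000·(sin -0.6486 − sin -0.5236) = 2.3122
y' = -0.5 − -3.0000·(cos -0.6486 − cos -0.5236) = -0.7073

(2.3122, -0.7073, -0.6486)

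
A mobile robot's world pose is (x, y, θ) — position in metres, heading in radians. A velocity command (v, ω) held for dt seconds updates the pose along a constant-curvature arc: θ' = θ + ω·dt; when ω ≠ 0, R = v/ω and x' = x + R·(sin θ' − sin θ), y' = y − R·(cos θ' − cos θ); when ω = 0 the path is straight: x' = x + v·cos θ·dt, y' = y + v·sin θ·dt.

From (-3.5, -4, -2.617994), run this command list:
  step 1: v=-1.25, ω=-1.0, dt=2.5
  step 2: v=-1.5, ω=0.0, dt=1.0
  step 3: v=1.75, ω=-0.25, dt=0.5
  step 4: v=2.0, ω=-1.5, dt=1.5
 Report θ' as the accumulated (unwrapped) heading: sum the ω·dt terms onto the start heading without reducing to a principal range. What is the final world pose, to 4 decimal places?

(0.4737, -6.3775, -7.4930)

step 1: θ'=-5.1180 (R=1.2500) → pose (-1.7264, -5.5758, -5.1180)
step 2: θ'=-5.1180 (straight) → pose (-2.3183, -6.9540, -5.1180)
step 3: θ'=-5.2430 (R=-7.0000) → pose (-1.9237, -6.1737, -5.2430)
step 4: θ'=-7.4930 (R=-1.3333) → pose (0.4737, -6.3775, -7.4930)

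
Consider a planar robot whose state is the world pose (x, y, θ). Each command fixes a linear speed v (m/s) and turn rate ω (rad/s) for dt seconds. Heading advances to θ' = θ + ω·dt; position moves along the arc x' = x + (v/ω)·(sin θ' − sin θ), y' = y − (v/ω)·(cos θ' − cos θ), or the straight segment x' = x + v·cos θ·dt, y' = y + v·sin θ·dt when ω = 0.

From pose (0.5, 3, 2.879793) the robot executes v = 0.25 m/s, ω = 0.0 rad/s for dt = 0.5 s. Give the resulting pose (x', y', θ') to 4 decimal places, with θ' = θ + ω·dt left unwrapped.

θ' = 2.8798 + 0.0·0.5 = 2.8798
ω = 0 → straight: x' = 0.5 + 0.25·cos(2.8798)·0.5 = 0.3793
y' = 3 + 0.25·sin(2.8798)·0.5 = 3.0324

(0.3793, 3.0324, 2.8798)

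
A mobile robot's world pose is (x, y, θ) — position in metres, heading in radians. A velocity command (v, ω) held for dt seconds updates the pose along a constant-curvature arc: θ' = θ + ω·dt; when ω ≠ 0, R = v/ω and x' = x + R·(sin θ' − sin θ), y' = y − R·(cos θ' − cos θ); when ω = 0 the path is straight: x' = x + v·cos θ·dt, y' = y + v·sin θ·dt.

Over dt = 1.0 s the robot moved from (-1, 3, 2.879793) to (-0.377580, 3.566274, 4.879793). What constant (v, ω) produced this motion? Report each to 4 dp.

Δθ = 4.879793 − 2.879793 = 2.000000
ω = Δθ/dt = 2.000000/1.0 = 2.0000
R = Δx/(sin θ' − sin θ) = -0.5000
v = R·ω = -0.5000·2.0000 = -1.0000

v = -1.0000, ω = 2.0000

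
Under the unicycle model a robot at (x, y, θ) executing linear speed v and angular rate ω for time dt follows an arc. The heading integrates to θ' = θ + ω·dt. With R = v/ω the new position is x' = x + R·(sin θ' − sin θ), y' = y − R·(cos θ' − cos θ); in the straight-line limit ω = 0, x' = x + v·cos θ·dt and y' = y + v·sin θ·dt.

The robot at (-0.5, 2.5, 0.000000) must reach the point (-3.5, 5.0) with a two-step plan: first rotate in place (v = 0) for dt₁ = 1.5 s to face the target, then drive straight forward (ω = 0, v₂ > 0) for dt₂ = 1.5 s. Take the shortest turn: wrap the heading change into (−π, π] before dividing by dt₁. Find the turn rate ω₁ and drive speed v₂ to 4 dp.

heading to target = atan2(5−2.5, -3.5−-0.5) = 2.4469
Δθ = wrap(2.4469 − 0.0000) = 2.4469; ω₁ = Δθ/dt₁ = 1.6312
distance = √((-3.5−-0.5)² + (5−2.5)²) = 3.9051; v₂ = distance/dt₂ = 2.6034

ω₁ = 1.6312, v₂ = 2.6034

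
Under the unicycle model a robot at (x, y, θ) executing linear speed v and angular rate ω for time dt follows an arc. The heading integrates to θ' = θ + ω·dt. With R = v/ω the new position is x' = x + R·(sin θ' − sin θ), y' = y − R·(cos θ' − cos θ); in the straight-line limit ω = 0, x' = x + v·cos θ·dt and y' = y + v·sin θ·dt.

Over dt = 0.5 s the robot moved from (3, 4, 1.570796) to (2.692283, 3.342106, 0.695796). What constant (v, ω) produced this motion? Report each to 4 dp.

v = -1.5000, ω = -1.7500

Δθ = 0.695796 − 1.570796 = -0.875000
ω = Δθ/dt = -0.875000/0.5 = -1.7500
R = −Δy/(cos θ' − cos θ) = 0.8571
v = R·ω = 0.8571·-1.7500 = -1.5000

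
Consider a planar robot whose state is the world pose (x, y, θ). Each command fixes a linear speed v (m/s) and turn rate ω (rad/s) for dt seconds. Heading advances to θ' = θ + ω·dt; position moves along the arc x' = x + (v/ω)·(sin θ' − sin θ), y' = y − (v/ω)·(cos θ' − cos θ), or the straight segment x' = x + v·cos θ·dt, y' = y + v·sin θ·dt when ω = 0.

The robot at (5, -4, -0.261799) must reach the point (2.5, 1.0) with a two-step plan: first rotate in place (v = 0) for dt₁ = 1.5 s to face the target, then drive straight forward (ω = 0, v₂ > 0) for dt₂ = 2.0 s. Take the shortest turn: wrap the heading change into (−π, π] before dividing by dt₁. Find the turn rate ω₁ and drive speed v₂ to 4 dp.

heading to target = atan2(1−-4, 2.5−5) = 2.0344
Δθ = wrap(2.0344 − -0.2618) = 2.2962; ω₁ = Δθ/dt₁ = 1.5308
distance = √((2.5−5)² + (1−-4)²) = 5.5902; v₂ = distance/dt₂ = 2.7951

ω₁ = 1.5308, v₂ = 2.7951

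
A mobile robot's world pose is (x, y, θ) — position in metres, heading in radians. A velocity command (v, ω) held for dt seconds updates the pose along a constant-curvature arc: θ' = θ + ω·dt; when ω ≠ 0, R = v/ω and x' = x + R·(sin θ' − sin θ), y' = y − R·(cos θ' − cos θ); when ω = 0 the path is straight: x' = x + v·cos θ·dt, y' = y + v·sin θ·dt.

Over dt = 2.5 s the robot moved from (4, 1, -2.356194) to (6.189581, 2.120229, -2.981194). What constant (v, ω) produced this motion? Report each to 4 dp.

Δθ = -2.981194 − -2.356194 = -0.625000
ω = Δθ/dt = -0.625000/2.5 = -0.2500
R = Δx/(sin θ' − sin θ) = 4.0000
v = R·ω = 4.0000·-0.2500 = -1.0000

v = -1.0000, ω = -0.2500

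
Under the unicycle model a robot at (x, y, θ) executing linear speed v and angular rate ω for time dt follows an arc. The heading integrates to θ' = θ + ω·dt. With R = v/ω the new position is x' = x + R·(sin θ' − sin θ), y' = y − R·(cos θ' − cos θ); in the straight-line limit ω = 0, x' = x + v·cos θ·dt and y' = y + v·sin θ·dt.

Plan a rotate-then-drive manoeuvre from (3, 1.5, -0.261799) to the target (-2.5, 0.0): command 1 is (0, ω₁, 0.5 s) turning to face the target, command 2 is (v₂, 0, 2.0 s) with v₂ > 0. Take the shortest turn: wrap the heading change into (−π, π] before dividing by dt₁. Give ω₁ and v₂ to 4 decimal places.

ω₁ = -5.2271, v₂ = 2.8504

heading to target = atan2(0−1.5, -2.5−3) = -2.8753
Δθ = wrap(-2.8753 − -0.2618) = -2.6135; ω₁ = Δθ/dt₁ = -5.2271
distance = √((-2.5−3)² + (0−1.5)²) = 5.7009; v₂ = distance/dt₂ = 2.8504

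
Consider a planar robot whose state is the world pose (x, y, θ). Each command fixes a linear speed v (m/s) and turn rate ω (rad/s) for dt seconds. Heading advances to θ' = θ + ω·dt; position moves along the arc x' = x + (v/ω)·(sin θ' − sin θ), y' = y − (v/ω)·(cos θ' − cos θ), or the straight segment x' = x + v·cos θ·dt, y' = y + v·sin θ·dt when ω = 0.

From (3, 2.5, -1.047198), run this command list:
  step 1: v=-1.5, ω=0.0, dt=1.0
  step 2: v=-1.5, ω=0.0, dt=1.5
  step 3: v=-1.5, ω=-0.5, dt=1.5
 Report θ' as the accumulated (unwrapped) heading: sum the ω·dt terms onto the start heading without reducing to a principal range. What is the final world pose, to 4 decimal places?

(0.7996, 7.9210, -1.7972)

step 1: θ'=-1.0472 (straight) → pose (2.2500, 3.7990, -1.0472)
step 2: θ'=-1.0472 (straight) → pose (1.1250, 5.7476, -1.0472)
step 3: θ'=-1.7972 (R=3.0000) → pose (0.7996, 7.9210, -1.7972)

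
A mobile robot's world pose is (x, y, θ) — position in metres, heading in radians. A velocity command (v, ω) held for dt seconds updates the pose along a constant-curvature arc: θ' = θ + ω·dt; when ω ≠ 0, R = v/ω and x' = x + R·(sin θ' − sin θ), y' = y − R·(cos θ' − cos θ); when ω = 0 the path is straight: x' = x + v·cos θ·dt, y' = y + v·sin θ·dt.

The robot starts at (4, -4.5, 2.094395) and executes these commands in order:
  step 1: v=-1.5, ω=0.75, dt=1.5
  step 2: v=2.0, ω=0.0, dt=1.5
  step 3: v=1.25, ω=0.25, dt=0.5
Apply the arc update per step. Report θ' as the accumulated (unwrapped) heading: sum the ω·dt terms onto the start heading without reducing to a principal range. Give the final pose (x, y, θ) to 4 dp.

step 1: θ'=3.2194 (R=-2.0000) → pose (5.8875, -5.4940, 3.2194)
step 2: θ'=3.2194 (straight) → pose (2.8966, -5.7271, 3.2194)
step 3: θ'=3.3444 (R=5.0000) → pose (2.2781, -5.8145, 3.3444)

(2.2781, -5.8145, 3.3444)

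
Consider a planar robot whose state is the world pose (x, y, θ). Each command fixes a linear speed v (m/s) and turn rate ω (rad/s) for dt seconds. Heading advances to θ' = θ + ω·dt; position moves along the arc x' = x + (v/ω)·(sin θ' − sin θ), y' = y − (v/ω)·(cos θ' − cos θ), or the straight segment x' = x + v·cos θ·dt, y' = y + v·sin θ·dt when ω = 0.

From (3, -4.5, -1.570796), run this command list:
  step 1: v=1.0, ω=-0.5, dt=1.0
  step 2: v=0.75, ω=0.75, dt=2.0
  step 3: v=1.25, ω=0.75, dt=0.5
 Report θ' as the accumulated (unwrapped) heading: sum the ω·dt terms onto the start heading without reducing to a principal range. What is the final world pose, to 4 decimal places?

step 1: θ'=-2.0708 (R=-2.0000) → pose (2.7552, -5.4589, -2.0708)
step 2: θ'=-0.5708 (R=1.0000) → pose (3.0924, -6.7797, -0.5708)
step 3: θ'=-0.1958 (R=1.6667) → pose (3.6687, -7.0121, -0.1958)

(3.6687, -7.0121, -0.1958)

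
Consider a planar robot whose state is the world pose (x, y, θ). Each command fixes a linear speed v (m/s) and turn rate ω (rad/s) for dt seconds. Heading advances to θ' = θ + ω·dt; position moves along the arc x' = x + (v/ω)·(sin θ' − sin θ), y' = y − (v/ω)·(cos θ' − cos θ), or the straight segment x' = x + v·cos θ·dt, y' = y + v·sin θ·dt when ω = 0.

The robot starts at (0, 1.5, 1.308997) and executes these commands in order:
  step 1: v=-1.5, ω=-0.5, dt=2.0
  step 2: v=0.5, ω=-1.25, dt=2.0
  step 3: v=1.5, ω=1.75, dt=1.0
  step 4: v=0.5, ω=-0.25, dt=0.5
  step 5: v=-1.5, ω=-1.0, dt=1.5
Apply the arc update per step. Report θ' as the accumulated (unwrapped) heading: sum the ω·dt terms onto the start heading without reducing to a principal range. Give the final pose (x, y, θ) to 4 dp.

step 1: θ'=0.3090 (R=3.0000) → pose (-1.9855, -0.5815, 0.3090)
step 2: θ'=-2.1910 (R=-0.4000) → pose (-1.5383, -1.1950, -2.1910)
step 3: θ'=-0.4410 (R=0.8571) → pose (-1.2067, -2.4683, -0.4410)
step 4: θ'=-0.5660 (R=-2.0000) → pose (-0.9879, -2.5889, -0.5660)
step 5: θ'=-2.0660 (R=1.5000) → pose (-1.5033, -0.6100, -2.0660)

(-1.5033, -0.6100, -2.0660)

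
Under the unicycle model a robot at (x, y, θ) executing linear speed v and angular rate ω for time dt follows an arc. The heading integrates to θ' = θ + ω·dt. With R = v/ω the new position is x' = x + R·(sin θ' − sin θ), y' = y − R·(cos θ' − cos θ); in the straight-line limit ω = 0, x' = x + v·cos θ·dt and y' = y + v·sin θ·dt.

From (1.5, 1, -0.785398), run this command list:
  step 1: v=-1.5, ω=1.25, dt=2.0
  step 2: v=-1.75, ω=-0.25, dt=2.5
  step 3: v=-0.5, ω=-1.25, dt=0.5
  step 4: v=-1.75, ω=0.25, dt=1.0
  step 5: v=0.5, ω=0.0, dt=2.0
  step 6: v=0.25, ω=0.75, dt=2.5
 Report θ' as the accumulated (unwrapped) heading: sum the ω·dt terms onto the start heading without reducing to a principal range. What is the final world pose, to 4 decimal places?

step 1: θ'=1.7146 (R=-1.2000) → pose (-0.5361, -0.0205, 1.7146)
step 2: θ'=1.0896 (R=7.0000) → pose (-1.2588, -4.2635, 1.0896)
step 3: θ'=0.4646 (R=0.4000) → pose (-1.4341, -4.4360, 0.4646)
step 4: θ'=0.7146 (R=-7.0000) → pose (-2.8849, -5.4065, 0.7146)
step 5: θ'=0.7146 (straight) → pose (-2.1295, -4.7512, 0.7146)
step 6: θ'=2.5896 (R=0.3333) → pose (-2.1732, -4.2156, 2.5896)

(-2.1732, -4.2156, 2.5896)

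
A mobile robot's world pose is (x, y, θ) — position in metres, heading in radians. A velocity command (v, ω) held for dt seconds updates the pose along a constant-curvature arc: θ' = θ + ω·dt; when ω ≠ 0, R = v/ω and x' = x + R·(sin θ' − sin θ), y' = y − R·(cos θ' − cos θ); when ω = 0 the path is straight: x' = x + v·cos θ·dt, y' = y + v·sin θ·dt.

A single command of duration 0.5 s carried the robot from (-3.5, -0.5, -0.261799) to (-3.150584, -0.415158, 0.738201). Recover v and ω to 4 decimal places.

Δθ = 0.738201 − -0.261799 = 1.000000
ω = Δθ/dt = 1.000000/0.5 = 2.0000
R = Δx/(sin θ' − sin θ) = 0.3750
v = R·ω = 0.3750·2.0000 = 0.7500

v = 0.7500, ω = 2.0000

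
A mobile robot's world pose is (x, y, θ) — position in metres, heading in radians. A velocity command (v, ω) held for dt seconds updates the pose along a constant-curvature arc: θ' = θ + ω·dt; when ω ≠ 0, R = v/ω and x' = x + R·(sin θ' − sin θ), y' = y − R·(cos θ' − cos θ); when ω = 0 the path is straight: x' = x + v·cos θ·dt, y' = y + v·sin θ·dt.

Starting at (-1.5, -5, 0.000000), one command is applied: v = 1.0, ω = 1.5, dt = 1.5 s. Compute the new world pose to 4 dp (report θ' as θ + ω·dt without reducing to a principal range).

(-0.9813, -3.9146, 2.2500)

θ' = 0.0000 + 1.5·1.5 = 2.2500
R = v/ω = 1.0/1.5 = 0.6667
x' = -1.5 + 0.6667·(sin 2.2500 − sin 0.0000) = -0.9813
y' = -5 − 0.6667·(cos 2.2500 − cos 0.0000) = -3.9146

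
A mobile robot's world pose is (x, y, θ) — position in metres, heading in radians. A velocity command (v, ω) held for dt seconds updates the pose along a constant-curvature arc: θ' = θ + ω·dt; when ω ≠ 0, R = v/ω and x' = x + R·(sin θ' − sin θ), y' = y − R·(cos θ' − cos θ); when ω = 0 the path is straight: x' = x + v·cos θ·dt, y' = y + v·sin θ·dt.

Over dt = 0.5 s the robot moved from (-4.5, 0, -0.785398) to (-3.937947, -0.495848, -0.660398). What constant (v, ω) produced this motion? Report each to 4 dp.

Δθ = -0.660398 − -0.785398 = 0.125000
ω = Δθ/dt = 0.125000/0.5 = 0.2500
R = Δx/(sin θ' − sin θ) = 6.0000
v = R·ω = 6.0000·0.2500 = 1.5000

v = 1.5000, ω = 0.2500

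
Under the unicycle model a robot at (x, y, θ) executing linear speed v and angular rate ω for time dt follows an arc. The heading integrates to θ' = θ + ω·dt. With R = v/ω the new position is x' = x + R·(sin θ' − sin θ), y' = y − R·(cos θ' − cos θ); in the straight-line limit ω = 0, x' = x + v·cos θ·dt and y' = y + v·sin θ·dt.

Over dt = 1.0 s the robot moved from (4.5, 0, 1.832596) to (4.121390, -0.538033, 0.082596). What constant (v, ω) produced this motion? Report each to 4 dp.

v = -0.7500, ω = -1.7500

Δθ = 0.082596 − 1.832596 = -1.750000
ω = Δθ/dt = -1.750000/1.0 = -1.7500
R = −Δy/(cos θ' − cos θ) = 0.4286
v = R·ω = 0.4286·-1.7500 = -0.7500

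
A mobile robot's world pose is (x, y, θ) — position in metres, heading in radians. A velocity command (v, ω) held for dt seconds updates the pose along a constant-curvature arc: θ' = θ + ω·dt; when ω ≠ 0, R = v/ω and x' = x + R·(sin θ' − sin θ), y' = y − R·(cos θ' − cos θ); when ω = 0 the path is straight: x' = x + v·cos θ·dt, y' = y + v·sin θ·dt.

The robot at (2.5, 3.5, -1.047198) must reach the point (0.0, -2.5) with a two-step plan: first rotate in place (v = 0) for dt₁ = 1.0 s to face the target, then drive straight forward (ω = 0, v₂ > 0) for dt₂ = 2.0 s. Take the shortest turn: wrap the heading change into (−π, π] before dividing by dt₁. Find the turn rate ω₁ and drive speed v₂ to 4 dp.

heading to target = atan2(-2.5−3.5, 0−2.5) = -1.9656
Δθ = wrap(-1.9656 − -1.0472) = -0.9184; ω₁ = Δθ/dt₁ = -0.9184
distance = √((0−2.5)² + (-2.5−3.5)²) = 6.5000; v₂ = distance/dt₂ = 3.2500

ω₁ = -0.9184, v₂ = 3.2500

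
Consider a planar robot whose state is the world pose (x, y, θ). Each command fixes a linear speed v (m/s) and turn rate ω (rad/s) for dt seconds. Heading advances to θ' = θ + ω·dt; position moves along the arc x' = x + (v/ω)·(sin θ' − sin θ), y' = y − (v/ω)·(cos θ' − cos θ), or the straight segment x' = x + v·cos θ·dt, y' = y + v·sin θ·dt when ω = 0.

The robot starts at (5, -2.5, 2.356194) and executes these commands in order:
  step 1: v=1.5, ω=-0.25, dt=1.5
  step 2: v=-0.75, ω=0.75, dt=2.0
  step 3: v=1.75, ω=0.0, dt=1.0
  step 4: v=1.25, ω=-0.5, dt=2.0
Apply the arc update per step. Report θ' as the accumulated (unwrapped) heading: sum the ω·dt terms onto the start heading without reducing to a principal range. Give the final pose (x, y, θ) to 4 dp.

step 1: θ'=1.9812 (R=-6.0000) → pose (3.7409, -0.6512, 1.9812)
step 2: θ'=3.4812 (R=-1.0000) → pose (4.9909, -1.1951, 3.4812)
step 3: θ'=3.4812 (straight) → pose (3.3409, -1.7781, 3.4812)
step 4: θ'=2.4812 (R=-2.5000) → pose (0.9745, -1.3952, 2.4812)

(0.9745, -1.3952, 2.4812)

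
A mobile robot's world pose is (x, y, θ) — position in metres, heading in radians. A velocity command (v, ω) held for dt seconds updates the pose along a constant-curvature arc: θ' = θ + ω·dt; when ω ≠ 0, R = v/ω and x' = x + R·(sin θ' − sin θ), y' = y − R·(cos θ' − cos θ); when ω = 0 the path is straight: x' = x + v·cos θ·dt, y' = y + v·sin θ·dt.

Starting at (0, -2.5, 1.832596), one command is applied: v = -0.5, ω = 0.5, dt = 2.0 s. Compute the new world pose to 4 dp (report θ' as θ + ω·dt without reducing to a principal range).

(0.6618, -3.1938, 2.8326)

θ' = 1.8326 + 0.5·2.0 = 2.8326
R = v/ω = -0.5/0.5 = -1.0000
x' = 0 + -1.0000·(sin 2.8326 − sin 1.8326) = 0.6618
y' = -2.5 − -1.0000·(cos 2.8326 − cos 1.8326) = -3.1938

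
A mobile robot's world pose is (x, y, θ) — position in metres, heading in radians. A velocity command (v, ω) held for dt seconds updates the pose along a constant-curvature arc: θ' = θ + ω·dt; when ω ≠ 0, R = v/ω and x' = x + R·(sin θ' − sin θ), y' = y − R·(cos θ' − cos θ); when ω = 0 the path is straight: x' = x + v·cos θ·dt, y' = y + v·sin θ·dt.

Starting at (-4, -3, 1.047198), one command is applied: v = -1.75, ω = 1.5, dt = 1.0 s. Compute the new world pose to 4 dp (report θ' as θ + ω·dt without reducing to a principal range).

θ' = 1.0472 + 1.5·1.0 = 2.5472
R = v/ω = -1.75/1.5 = -1.1667
x' = -4 + -1.1667·(sin 2.5472 − sin 1.0472) = -3.6430
y' = -3 − -1.1667·(cos 2.5472 − cos 1.0472) = -4.5499

(-3.6430, -4.5499, 2.5472)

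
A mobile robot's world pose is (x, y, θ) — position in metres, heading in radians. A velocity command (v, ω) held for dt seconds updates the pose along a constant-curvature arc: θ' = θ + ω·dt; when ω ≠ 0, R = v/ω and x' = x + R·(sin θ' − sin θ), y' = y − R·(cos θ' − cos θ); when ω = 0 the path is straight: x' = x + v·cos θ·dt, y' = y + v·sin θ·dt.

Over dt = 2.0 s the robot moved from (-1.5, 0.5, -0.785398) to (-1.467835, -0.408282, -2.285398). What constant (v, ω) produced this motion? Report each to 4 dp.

v = 0.5000, ω = -0.7500

Δθ = -2.285398 − -0.785398 = -1.500000
ω = Δθ/dt = -1.500000/2.0 = -0.7500
R = −Δy/(cos θ' − cos θ) = -0.6667
v = R·ω = -0.6667·-0.7500 = 0.5000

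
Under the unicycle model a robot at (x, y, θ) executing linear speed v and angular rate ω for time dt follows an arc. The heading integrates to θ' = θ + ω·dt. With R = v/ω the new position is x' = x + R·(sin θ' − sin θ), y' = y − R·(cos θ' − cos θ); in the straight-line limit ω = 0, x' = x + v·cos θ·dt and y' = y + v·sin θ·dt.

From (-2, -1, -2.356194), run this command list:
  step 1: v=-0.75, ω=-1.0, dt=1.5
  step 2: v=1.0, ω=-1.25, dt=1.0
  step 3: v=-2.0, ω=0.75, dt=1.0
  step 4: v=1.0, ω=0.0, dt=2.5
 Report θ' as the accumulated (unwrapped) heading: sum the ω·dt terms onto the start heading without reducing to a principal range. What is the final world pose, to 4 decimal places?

(-2.1012, 0.3374, -4.3562)

step 1: θ'=-3.8562 (R=0.7500) → pose (-0.9782, -0.9638, -3.8562)
step 2: θ'=-5.1062 (R=-0.8000) → pose (-1.1927, -0.0526, -5.1062)
step 3: θ'=-4.3562 (R=-2.6667) → pose (-1.2294, -2.0057, -4.3562)
step 4: θ'=-4.3562 (straight) → pose (-2.1012, 0.3374, -4.3562)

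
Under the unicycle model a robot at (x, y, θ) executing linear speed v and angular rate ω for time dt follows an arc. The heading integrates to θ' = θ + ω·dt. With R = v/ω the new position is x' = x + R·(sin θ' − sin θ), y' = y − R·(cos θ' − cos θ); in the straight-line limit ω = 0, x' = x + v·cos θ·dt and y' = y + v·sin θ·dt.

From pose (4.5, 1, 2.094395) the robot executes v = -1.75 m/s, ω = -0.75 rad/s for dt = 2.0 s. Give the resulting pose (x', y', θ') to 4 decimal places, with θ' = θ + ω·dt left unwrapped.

(3.7860, -2.0998, 0.5944)

θ' = 2.0944 + -0.75·2.0 = 0.5944
R = v/ω = -1.75/-0.75 = 2.3333
x' = 4.5 + 2.3333·(sin 0.5944 − sin 2.0944) = 3.7860
y' = 1 − 2.3333·(cos 0.5944 − cos 2.0944) = -2.0998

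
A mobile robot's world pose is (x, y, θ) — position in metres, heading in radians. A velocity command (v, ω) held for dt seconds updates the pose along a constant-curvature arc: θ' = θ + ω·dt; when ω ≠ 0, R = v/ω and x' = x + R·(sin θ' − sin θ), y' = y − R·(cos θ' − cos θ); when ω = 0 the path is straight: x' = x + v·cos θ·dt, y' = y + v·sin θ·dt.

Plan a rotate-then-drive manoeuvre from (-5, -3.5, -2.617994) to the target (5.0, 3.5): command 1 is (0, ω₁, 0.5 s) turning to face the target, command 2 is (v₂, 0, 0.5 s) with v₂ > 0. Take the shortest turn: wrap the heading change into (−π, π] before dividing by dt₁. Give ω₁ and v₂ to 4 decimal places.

heading to target = atan2(3.5−-3.5, 5−-5) = 0.6107
Δθ = wrap(0.6107 − -2.6180) = -3.0545; ω₁ = Δθ/dt₁ = -6.1089
distance = √((5−-5)² + (3.5−-3.5)²) = 12.2066; v₂ = distance/dt₂ = 24.4131

ω₁ = -6.1089, v₂ = 24.4131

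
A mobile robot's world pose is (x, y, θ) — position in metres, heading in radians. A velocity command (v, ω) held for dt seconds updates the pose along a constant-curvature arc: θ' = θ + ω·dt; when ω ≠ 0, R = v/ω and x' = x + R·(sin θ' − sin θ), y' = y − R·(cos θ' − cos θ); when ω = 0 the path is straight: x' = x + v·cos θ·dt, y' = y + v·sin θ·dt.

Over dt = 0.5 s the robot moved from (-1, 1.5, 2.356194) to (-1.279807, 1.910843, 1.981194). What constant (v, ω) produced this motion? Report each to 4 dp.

v = 1.0000, ω = -0.7500

Δθ = 1.981194 − 2.356194 = -0.375000
ω = Δθ/dt = -0.375000/0.5 = -0.7500
R = −Δy/(cos θ' − cos θ) = -1.3333
v = R·ω = -1.3333·-0.7500 = 1.0000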